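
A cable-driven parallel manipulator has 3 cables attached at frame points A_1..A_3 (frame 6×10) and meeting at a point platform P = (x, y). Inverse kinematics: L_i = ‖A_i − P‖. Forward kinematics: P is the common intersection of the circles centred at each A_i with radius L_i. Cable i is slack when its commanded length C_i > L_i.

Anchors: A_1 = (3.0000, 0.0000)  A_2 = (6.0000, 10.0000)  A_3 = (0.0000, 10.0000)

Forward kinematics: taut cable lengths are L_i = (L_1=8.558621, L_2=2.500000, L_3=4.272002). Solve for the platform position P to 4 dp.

(4.0000, 8.5000)

circle eqns → linear via eq_j − eq_1; set q_j = A_j·A_j − L_j²
q_1 = 9.0000+0.0000−73.2500 = -64.2500
-6.0000·x − 20.0000·y = q_1−q_2 = -194.0000
6.0000·x − 20.0000·y = q_1−q_3 = -146.0000
solve first two rows → x=4.0000, y=8.5000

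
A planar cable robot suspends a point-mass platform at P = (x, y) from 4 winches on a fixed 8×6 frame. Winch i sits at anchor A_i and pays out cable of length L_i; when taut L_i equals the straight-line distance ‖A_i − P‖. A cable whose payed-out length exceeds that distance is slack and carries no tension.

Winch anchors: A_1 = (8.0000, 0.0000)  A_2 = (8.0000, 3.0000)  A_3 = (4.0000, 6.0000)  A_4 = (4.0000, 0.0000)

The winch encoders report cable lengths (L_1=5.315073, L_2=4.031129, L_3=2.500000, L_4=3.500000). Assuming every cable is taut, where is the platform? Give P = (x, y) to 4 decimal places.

expand ‖A_i−P‖²=L_i² and subtract eq 1 (q_i ≔ ‖A_i‖²−L_i²)
q_1 = 64.0000+0.0000−28.2500 = 35.7500
eq1−eq2 → [0.0000  -6.0000]·P = -21.0000
eq1−eq3 → [8.0000  -12.0000]·P = -10.0000
eq1−eq4 → [8.0000  0.0000]·P = 32.0000
2×2 solve → P = (4.0000, 3.5000)
check cable 4: ‖A_4−P‖² = 12.2500 ≈ L_4² = 12.2500 ✓

(4.0000, 3.5000)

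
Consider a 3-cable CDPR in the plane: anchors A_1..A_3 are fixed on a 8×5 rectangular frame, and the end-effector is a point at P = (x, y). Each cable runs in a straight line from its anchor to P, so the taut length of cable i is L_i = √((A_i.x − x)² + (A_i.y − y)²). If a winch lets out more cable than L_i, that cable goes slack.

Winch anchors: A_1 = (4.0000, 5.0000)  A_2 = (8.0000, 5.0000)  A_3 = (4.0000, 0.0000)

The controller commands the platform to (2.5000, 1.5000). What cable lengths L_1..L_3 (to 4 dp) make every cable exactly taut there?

L_1: Δ = A_1−P = (1.5000, 3.5000) → ‖Δ‖ = √14.5000 = 3.8079
L_2: Δ = A_2−P = (5.5000, 3.5000) → ‖Δ‖ = √42.5000 = 6.5192
L_3: Δ = A_3−P = (1.5000, -1.5000) → ‖Δ‖ = √4.5000 = 2.1213

(3.8079, 6.5192, 2.1213)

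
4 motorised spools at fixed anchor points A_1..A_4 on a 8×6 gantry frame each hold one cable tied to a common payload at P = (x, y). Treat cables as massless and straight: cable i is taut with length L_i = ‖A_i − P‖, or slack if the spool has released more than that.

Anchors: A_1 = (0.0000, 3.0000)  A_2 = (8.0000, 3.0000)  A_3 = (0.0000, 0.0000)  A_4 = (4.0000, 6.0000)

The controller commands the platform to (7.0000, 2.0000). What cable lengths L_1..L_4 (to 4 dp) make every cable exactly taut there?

(7.0711, 1.4142, 7.2801, 5.0000)

cable 1: Δx=-7.0000, Δy=1.0000; L_1 = √(Δx²+Δy²) = 7.0711
cable 2: Δx=1.0000, Δy=1.0000; L_2 = √(Δx²+Δy²) = 1.4142
cable 3: Δx=-7.0000, Δy=-2.0000; L_3 = √(Δx²+Δy²) = 7.2801
cable 4: Δx=-3.0000, Δy=4.0000; L_4 = √(Δx²+Δy²) = 5.0000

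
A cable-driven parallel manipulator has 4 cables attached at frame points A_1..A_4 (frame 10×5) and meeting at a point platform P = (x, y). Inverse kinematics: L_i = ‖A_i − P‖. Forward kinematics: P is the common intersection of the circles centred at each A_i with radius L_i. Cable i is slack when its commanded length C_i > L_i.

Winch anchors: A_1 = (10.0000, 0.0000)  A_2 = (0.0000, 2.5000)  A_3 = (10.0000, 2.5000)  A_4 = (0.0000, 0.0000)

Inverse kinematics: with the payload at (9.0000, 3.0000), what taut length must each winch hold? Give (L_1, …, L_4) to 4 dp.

(3.1623, 9.0139, 1.1180, 9.4868)

cable 1: Δx=1.0000, Δy=-3.0000; L_1 = √(Δx²+Δy²) = 3.1623
cable 2: Δx=-9.0000, Δy=-0.5000; L_2 = √(Δx²+Δy²) = 9.0139
cable 3: Δx=1.0000, Δy=-0.5000; L_3 = √(Δx²+Δy²) = 1.1180
cable 4: Δx=-9.0000, Δy=-3.0000; L_4 = √(Δx²+Δy²) = 9.4868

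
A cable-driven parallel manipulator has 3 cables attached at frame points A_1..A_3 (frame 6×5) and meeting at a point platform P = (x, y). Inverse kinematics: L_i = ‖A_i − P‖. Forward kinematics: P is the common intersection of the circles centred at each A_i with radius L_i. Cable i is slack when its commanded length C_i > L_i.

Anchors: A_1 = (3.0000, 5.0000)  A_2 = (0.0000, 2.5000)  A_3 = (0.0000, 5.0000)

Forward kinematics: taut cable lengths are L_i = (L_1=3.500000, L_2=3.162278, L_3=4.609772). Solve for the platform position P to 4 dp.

expand ‖A_i−P‖²=L_i² and subtract eq 1 (c_i ≔ ‖A_i‖²−L_i²)
c_1 = 9.0000+25.0000−12.2500 = 21.7500
eq1−eq2 → [6.0000  5.0000]·P = 25.5000
eq1−eq3 → [6.0000  0.0000]·P = 18.0000
2×2 solve → P = (3.0000, 1.5000)

(3.0000, 1.5000)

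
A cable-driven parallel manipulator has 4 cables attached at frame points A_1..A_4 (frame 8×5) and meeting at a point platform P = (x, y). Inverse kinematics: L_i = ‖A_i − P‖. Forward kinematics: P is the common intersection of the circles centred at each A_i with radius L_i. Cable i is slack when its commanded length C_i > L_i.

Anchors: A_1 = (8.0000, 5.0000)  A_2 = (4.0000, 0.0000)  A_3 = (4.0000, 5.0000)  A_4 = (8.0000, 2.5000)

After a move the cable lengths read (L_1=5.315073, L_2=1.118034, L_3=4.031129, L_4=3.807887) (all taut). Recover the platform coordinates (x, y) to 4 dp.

expand ‖A_i−P‖²=L_i² and subtract eq 1 (c_i ≔ ‖A_i‖²−L_i²)
c_1 = 64.0000+25.0000−28.2500 = 60.7500
eq1−eq2 → [8.0000  10.0000]·P = 46.0000
eq1−eq3 → [8.0000  0.0000]·P = 36.0000
eq1−eq4 → [0.0000  5.0000]·P = 5.0000
2×2 solve → P = (4.5000, 1.0000)
check cable 4: ‖A_4−P‖² = 14.5000 ≈ L_4² = 14.5000 ✓

(4.5000, 1.0000)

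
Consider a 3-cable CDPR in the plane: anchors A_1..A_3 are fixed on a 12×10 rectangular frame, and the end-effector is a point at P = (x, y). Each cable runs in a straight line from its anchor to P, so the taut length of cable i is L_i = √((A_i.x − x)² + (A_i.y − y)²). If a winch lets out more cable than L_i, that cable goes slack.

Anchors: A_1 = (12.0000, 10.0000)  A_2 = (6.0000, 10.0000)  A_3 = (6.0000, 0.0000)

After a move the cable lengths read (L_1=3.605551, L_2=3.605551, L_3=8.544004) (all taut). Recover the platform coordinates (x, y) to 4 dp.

(9.0000, 8.0000)

each cable: (A_i−P)·(A_i−P) = L_i²; let k_i = ‖A_i‖²−L_i²
k_1 = 144.0000+100.0000−13.0000 = 231.0000
row 1: 12.0000x + 0.0000y = 108.0000  (k_2=123.0000)
row 2: 12.0000x + 20.0000y = 268.0000  (k_3=-37.0000)
Cramer on rows 1–2 → x = 9.0000, y = 8.0000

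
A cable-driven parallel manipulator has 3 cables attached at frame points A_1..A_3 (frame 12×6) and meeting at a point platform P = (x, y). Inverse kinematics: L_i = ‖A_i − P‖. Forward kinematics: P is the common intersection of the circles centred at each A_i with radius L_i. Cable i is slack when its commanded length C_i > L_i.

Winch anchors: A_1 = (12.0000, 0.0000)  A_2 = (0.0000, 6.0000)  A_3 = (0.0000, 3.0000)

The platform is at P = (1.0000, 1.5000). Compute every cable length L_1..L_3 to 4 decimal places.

(11.1018, 4.6098, 1.8028)

cable 1: Δx=11.0000, Δy=-1.5000; L_1 = √(Δx²+Δy²) = 11.1018
cable 2: Δx=-1.0000, Δy=4.5000; L_2 = √(Δx²+Δy²) = 4.6098
cable 3: Δx=-1.0000, Δy=1.5000; L_3 = √(Δx²+Δy²) = 1.8028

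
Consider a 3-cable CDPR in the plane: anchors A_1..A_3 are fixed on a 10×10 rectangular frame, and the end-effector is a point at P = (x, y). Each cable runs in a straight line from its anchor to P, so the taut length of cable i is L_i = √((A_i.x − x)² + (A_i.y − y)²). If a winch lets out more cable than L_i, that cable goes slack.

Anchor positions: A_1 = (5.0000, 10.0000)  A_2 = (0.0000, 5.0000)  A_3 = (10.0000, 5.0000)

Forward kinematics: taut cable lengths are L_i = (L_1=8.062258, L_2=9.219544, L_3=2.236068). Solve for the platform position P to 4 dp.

circle eqns → linear via eq_j − eq_1; set q_j = A_j·A_j − L_j²
q_1 = 25.0000+100.0000−65.0000 = 60.0000
10.0000·x + 10.0000·y = q_1−q_2 = 120.0000
-10.0000·x + 10.0000·y = q_1−q_3 = -60.0000
solve first two rows → x=9.0000, y=3.0000

(9.0000, 3.0000)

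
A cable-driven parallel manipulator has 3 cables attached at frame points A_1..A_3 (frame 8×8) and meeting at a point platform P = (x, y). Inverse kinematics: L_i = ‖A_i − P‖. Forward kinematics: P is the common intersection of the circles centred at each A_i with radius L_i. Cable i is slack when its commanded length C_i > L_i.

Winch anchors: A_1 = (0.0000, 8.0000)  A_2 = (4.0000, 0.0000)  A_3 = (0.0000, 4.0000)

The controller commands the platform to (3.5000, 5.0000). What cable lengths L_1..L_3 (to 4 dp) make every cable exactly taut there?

L_1 = √((0.0000−3.5000)² + (8.0000−5.0000)²) = 4.6098
L_2 = √((4.0000−3.5000)² + (0.0000−5.0000)²) = 5.0249
L_3 = √((0.0000−3.5000)² + (4.0000−5.0000)²) = 3.6401

(4.6098, 5.0249, 3.6401)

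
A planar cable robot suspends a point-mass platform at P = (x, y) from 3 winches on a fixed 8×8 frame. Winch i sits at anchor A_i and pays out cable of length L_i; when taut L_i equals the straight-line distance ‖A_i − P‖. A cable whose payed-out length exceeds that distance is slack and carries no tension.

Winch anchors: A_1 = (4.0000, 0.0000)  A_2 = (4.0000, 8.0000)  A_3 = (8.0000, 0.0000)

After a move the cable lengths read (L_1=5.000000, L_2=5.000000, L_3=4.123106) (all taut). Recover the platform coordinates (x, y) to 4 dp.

(7.0000, 4.0000)

each cable: (A_i−P)·(A_i−P) = L_i²; let k_i = ‖A_i‖²−L_i²
k_1 = 16.0000+0.0000−25.0000 = -9.0000
row 1: 0.0000x − 16.0000y = -64.0000  (k_2=55.0000)
row 2: -8.0000x + 0.0000y = -56.0000  (k_3=47.0000)
Cramer on rows 1–2 → x = 7.0000, y = 4.0000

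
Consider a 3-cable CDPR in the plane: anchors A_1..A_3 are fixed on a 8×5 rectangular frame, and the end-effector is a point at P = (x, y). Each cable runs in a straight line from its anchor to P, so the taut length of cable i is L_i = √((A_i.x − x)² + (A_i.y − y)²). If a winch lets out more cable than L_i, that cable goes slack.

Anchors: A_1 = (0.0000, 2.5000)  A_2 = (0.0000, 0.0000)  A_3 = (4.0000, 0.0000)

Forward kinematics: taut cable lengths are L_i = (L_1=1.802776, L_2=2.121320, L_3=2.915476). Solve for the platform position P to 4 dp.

circle eqns → linear via eq_j − eq_1; set k_j = A_j·A_j − L_j²
k_1 = 0.0000+6.2500−3.2500 = 3.0000
0.0000·x + 5.0000·y = k_1−k_2 = 7.5000
-8.0000·x + 5.0000·y = k_1−k_3 = -4.5000
solve first two rows → x=1.5000, y=1.5000

(1.5000, 1.5000)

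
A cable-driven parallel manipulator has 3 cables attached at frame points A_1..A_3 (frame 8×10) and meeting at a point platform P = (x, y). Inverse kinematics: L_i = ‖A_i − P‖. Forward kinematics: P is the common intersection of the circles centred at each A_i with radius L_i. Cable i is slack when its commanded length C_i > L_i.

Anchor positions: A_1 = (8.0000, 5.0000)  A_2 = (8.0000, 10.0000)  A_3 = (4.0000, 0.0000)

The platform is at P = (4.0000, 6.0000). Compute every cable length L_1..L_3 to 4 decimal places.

(4.1231, 5.6569, 6.0000)

L_1 = √((8.0000−4.0000)² + (5.0000−6.0000)²) = 4.1231
L_2 = √((8.0000−4.0000)² + (10.0000−6.0000)²) = 5.6569
L_3 = √((4.0000−4.0000)² + (0.0000−6.0000)²) = 6.0000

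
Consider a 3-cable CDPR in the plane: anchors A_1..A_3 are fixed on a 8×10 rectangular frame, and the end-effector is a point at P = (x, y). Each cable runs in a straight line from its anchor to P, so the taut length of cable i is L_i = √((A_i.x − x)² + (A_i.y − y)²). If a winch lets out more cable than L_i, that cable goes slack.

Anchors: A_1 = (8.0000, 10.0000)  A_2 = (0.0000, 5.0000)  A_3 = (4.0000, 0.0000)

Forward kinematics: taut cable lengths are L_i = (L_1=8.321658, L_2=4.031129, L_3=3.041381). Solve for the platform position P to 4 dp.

each cable: (A_i−P)·(A_i−P) = L_i²; let c_i = ‖A_i‖²−L_i²
c_1 = 64.0000+100.0000−69.2500 = 94.7500
row 1: 16.0000x + 10.0000y = 86.0000  (c_2=8.7500)
row 2: 8.0000x + 20.0000y = 88.0000  (c_3=6.7500)
Cramer on rows 1–2 → x = 3.5000, y = 3.0000

(3.5000, 3.0000)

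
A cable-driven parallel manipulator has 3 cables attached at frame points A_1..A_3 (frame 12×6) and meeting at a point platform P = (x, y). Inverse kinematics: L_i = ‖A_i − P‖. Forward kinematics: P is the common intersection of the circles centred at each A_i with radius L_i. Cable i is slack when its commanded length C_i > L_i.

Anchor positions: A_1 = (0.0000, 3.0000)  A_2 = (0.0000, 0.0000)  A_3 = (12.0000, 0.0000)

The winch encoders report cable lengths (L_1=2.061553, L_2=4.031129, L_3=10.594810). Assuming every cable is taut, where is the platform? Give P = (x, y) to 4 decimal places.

(2.0000, 3.5000)

each cable: (A_i−P)·(A_i−P) = L_i²; let q_i = ‖A_i‖²−L_i²
q_1 = 0.0000+9.0000−4.2500 = 4.7500
row 1: 0.0000x + 6.0000y = 21.0000  (q_2=-16.2500)
row 2: -24.0000x + 6.0000y = -27.0000  (q_3=31.7500)
Cramer on rows 1–2 → x = 2.0000, y = 3.5000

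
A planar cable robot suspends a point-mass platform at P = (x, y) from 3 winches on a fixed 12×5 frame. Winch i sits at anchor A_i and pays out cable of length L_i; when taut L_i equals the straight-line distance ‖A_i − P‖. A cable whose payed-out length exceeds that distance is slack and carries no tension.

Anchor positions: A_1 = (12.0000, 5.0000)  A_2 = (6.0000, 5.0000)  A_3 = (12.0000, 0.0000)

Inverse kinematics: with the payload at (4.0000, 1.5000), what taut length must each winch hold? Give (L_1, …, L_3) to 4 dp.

L_1 = √((12.0000−4.0000)² + (5.0000−1.5000)²) = 8.7321
L_2 = √((6.0000−4.0000)² + (5.0000−1.5000)²) = 4.0311
L_3 = √((12.0000−4.0000)² + (0.0000−1.5000)²) = 8.1394

(8.7321, 4.0311, 8.1394)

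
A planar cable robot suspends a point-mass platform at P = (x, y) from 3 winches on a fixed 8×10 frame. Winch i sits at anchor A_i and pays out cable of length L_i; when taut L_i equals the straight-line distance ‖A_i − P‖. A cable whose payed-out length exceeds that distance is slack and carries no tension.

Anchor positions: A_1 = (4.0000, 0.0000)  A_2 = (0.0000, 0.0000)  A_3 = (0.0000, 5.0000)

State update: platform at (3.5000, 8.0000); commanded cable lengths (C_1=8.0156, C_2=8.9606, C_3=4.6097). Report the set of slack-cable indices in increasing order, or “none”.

2

cable 1: L_1 = ‖A_1−P‖ = 8.0156;  C_1 = 8.0156 → taut
cable 2: L_2 = ‖A_2−P‖ = 8.7321;  C_2 = 8.9606 → slack
cable 3: L_3 = ‖A_3−P‖ = 4.6098;  C_3 = 4.6097 → taut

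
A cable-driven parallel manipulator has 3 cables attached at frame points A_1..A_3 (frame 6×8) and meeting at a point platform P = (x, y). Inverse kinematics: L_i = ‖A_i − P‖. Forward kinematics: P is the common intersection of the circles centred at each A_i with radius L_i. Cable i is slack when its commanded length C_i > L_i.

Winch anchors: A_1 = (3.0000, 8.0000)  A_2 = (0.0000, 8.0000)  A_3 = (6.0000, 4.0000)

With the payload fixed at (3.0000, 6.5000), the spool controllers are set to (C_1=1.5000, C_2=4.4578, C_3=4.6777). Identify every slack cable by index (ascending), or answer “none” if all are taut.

i=1: geometric 1.5000 vs commanded 1.5000 ⇒ taut
i=2: geometric 3.3541 vs commanded 4.4578 ⇒ slack
i=3: geometric 3.9051 vs commanded 4.6777 ⇒ slack

2, 3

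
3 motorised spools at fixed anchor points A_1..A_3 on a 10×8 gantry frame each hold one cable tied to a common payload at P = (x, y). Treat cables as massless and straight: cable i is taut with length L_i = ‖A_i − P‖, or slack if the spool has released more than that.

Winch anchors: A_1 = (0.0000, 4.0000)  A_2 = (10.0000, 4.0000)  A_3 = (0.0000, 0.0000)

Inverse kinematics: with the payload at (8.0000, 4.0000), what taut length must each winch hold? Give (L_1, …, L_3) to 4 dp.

(8.0000, 2.0000, 8.9443)

cable 1: Δx=-8.0000, Δy=0.0000; L_1 = √(Δx²+Δy²) = 8.0000
cable 2: Δx=2.0000, Δy=0.0000; L_2 = √(Δx²+Δy²) = 2.0000
cable 3: Δx=-8.0000, Δy=-4.0000; L_3 = √(Δx²+Δy²) = 8.9443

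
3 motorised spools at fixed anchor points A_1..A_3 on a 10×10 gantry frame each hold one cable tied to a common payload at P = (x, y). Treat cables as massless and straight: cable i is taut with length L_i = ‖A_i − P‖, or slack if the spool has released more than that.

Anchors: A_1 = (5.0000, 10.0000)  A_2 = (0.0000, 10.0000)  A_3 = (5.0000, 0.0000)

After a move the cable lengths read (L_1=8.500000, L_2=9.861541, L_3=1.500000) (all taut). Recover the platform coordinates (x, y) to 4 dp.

(5.0000, 1.5000)

circle eqns → linear via eq_j − eq_1; set k_j = A_j·A_j − L_j²
k_1 = 25.0000+100.0000−72.2500 = 52.7500
10.0000·x + 0.0000·y = k_1−k_2 = 50.0000
0.0000·x + 20.0000·y = k_1−k_3 = 30.0000
solve first two rows → x=5.0000, y=1.5000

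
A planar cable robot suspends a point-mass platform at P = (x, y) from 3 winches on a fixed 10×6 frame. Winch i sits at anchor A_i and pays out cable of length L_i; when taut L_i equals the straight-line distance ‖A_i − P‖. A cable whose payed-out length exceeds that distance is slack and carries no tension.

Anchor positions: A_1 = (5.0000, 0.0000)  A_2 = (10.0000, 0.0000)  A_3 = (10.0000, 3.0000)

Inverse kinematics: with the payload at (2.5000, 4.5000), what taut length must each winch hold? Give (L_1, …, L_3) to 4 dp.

(5.1478, 8.7464, 7.6485)

cable 1: Δx=2.5000, Δy=-4.5000; L_1 = √(Δx²+Δy²) = 5.1478
cable 2: Δx=7.5000, Δy=-4.5000; L_2 = √(Δx²+Δy²) = 8.7464
cable 3: Δx=7.5000, Δy=-1.5000; L_3 = √(Δx²+Δy²) = 7.6485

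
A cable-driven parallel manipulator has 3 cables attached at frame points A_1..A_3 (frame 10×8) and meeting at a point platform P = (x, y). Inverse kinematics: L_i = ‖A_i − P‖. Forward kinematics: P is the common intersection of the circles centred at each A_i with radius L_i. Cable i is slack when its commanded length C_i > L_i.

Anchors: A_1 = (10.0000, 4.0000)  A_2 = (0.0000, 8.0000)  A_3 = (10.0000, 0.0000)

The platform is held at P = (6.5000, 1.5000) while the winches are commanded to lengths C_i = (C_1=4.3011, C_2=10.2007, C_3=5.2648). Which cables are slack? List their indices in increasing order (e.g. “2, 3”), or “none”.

2, 3

i=1: geometric 4.3012 vs commanded 4.3011 ⇒ taut
i=2: geometric 9.1924 vs commanded 10.2007 ⇒ slack
i=3: geometric 3.8079 vs commanded 5.2648 ⇒ slack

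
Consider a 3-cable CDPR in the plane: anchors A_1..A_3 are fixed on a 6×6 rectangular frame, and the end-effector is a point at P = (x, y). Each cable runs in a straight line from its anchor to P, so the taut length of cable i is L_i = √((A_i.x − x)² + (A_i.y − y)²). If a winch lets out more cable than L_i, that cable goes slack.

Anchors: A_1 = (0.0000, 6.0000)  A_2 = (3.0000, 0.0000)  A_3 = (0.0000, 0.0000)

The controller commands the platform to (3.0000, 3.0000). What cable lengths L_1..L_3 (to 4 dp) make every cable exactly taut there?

cable 1: Δx=-3.0000, Δy=3.0000; L_1 = √(Δx²+Δy²) = 4.2426
cable 2: Δx=0.0000, Δy=-3.0000; L_2 = √(Δx²+Δy²) = 3.0000
cable 3: Δx=-3.0000, Δy=-3.0000; L_3 = √(Δx²+Δy²) = 4.2426

(4.2426, 3.0000, 4.2426)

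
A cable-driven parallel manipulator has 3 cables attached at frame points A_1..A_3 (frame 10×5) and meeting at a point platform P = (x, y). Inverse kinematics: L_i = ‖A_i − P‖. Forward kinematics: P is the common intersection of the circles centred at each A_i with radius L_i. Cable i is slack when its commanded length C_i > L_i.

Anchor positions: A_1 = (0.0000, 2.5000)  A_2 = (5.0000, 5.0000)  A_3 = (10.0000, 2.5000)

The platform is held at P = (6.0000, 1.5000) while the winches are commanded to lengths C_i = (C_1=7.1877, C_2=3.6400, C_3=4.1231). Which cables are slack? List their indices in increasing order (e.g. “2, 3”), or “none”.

1

cable 1: L_1 = ‖A_1−P‖ = 6.0828;  C_1 = 7.1877 → slack
cable 2: L_2 = ‖A_2−P‖ = 3.6401;  C_2 = 3.6400 → taut
cable 3: L_3 = ‖A_3−P‖ = 4.1231;  C_3 = 4.1231 → taut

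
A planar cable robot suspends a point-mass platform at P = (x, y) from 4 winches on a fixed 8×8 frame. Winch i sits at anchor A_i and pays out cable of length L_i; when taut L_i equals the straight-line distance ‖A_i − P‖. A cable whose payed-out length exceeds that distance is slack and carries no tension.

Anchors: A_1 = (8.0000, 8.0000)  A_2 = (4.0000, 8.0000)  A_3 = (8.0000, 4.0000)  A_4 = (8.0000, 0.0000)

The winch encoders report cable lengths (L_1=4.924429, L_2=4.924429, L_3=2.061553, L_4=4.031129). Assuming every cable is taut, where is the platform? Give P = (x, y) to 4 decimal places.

(6.0000, 3.5000)

expand ‖A_i−P‖²=L_i² and subtract eq 1 (k_i ≔ ‖A_i‖²−L_i²)
k_1 = 64.0000+64.0000−24.2500 = 103.7500
eq1−eq2 → [8.0000  0.0000]·P = 48.0000
eq1−eq3 → [0.0000  8.0000]·P = 28.0000
eq1−eq4 → [0.0000  16.0000]·P = 56.0000
2×2 solve → P = (6.0000, 3.5000)
check cable 4: ‖A_4−P‖² = 16.2500 ≈ L_4² = 16.2500 ✓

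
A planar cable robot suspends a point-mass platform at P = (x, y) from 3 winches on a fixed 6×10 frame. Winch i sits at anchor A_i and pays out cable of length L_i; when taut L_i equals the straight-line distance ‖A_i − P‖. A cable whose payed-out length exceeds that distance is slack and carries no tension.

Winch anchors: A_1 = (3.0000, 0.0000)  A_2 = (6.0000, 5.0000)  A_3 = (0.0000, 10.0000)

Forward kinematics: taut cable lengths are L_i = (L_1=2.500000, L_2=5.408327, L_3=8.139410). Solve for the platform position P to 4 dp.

(1.5000, 2.0000)

expand ‖A_i−P‖²=L_i² and subtract eq 1 (c_i ≔ ‖A_i‖²−L_i²)
c_1 = 9.0000+0.0000−6.2500 = 2.7500
eq1−eq2 → [-6.0000  -10.0000]·P = -29.0000
eq1−eq3 → [6.0000  -20.0000]·P = -31.0000
2×2 solve → P = (1.5000, 2.0000)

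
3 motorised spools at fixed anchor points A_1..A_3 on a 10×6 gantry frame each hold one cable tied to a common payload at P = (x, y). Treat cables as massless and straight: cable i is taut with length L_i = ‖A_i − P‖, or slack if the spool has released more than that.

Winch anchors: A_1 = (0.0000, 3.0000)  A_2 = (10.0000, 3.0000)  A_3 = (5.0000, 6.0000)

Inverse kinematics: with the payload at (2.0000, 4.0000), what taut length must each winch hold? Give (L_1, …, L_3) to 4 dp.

L_1: Δ = A_1−P = (-2.0000, -1.0000) → ‖Δ‖ = √5.0000 = 2.2361
L_2: Δ = A_2−P = (8.0000, -1.0000) → ‖Δ‖ = √65.0000 = 8.0623
L_3: Δ = A_3−P = (3.0000, 2.0000) → ‖Δ‖ = √13.0000 = 3.6056

(2.2361, 8.0623, 3.6056)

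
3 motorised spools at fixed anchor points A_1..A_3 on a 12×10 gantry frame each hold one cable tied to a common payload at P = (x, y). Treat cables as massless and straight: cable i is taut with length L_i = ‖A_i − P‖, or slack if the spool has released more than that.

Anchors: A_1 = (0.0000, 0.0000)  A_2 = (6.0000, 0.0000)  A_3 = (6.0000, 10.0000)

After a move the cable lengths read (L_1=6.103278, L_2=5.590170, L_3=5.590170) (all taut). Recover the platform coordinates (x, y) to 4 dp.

expand ‖A_i−P‖²=L_i² and subtract eq 1 (k_i ≔ ‖A_i‖²−L_i²)
k_1 = 0.0000+0.0000−37.2500 = -37.2500
eq1−eq2 → [-12.0000  0.0000]·P = -42.0000
eq1−eq3 → [-12.0000  -20.0000]·P = -142.0000
2×2 solve → P = (3.5000, 5.0000)

(3.5000, 5.0000)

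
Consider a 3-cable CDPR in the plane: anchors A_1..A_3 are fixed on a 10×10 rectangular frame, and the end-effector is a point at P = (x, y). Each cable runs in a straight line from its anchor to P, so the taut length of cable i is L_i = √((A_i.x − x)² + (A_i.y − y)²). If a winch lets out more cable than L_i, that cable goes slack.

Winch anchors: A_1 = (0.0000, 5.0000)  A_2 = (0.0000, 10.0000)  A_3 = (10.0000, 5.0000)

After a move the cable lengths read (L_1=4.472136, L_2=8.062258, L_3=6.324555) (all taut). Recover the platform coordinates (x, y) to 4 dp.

circle eqns → linear via eq_j − eq_1; set c_j = A_j·A_j − L_j²
c_1 = 0.0000+25.0000−20.0000 = 5.0000
0.0000·x − 10.0000·y = c_1−c_2 = -30.0000
-20.0000·x + 0.0000·y = c_1−c_3 = -80.0000
solve first two rows → x=4.0000, y=3.0000

(4.0000, 3.0000)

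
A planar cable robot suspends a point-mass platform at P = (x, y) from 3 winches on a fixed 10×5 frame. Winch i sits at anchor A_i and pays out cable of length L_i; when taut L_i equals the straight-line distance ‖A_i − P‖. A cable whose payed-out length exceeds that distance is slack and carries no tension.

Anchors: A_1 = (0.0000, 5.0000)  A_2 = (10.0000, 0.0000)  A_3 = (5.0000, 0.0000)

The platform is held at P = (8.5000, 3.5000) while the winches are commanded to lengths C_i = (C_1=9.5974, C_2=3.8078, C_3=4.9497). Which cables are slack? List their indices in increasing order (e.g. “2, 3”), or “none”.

cable 1: L_1 = ‖A_1−P‖ = 8.6313;  C_1 = 9.5974 → slack
cable 2: L_2 = ‖A_2−P‖ = 3.8079;  C_2 = 3.8078 → taut
cable 3: L_3 = ‖A_3−P‖ = 4.9497;  C_3 = 4.9497 → taut

1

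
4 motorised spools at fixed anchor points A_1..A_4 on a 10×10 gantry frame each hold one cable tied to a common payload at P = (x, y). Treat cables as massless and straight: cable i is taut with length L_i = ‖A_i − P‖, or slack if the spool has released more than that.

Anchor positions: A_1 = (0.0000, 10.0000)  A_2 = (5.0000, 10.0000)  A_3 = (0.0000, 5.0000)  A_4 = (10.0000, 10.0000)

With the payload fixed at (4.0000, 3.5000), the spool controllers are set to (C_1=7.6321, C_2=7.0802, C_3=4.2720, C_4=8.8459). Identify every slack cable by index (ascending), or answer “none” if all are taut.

2

i=1: geometric 7.6322 vs commanded 7.6321 ⇒ taut
i=2: geometric 6.5765 vs commanded 7.0802 ⇒ slack
i=3: geometric 4.2720 vs commanded 4.2720 ⇒ taut
i=4: geometric 8.8459 vs commanded 8.8459 ⇒ taut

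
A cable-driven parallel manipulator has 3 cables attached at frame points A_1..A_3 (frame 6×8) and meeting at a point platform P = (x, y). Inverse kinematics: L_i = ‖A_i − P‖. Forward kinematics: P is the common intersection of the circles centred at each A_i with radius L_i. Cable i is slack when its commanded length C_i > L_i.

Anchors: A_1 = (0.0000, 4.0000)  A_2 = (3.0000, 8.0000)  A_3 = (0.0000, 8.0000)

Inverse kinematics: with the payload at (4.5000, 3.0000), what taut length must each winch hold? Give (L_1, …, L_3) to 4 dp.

L_1: Δ = A_1−P = (-4.5000, 1.0000) → ‖Δ‖ = √21.2500 = 4.6098
L_2: Δ = A_2−P = (-1.5000, 5.0000) → ‖Δ‖ = √27.2500 = 5.2202
L_3: Δ = A_3−P = (-4.5000, 5.0000) → ‖Δ‖ = √45.2500 = 6.7268

(4.6098, 5.2202, 6.7268)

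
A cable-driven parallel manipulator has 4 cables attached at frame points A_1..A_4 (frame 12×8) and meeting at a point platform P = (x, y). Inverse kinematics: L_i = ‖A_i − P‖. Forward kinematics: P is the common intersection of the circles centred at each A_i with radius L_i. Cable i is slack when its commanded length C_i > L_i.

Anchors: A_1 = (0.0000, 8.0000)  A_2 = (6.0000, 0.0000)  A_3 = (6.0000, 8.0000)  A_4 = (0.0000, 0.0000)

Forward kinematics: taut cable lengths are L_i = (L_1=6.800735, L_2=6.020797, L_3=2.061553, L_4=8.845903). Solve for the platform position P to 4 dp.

circle eqns → linear via eq_j − eq_1; set q_j = A_j·A_j − L_j²
q_1 = 0.0000+64.0000−46.2500 = 17.7500
-12.0000·x + 16.0000·y = q_1−q_2 = 18.0000
-12.0000·x + 0.0000·y = q_1−q_3 = -78.0000
0.0000·x + 16.0000·y = q_1−q_4 = 96.0000
solve first two rows → x=6.5000, y=6.0000
check cable 4: ‖A_4−P‖² = 78.2500 ≈ L_4² = 78.2500 ✓

(6.5000, 6.0000)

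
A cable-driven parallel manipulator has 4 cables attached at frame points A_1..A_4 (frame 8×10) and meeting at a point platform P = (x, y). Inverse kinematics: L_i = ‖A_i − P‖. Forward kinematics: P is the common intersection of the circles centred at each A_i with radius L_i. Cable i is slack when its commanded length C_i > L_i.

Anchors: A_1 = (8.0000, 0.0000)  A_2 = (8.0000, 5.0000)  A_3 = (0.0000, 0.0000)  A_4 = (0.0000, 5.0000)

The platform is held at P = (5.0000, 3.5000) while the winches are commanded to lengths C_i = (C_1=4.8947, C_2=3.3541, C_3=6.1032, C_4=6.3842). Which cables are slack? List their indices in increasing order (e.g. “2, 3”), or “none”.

1, 4

i=1: geometric 4.6098 vs commanded 4.8947 ⇒ slack
i=2: geometric 3.3541 vs commanded 3.3541 ⇒ taut
i=3: geometric 6.1033 vs commanded 6.1032 ⇒ taut
i=4: geometric 5.2202 vs commanded 6.3842 ⇒ slack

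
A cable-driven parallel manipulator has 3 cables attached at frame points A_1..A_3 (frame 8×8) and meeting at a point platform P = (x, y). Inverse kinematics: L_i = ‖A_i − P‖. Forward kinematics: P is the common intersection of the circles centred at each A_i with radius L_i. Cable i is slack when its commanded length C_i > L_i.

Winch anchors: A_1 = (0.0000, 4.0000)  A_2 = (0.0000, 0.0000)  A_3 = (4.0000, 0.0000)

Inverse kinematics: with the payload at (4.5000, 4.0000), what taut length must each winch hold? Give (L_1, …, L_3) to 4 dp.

(4.5000, 6.0208, 4.0311)

cable 1: Δx=-4.5000, Δy=0.0000; L_1 = √(Δx²+Δy²) = 4.5000
cable 2: Δx=-4.5000, Δy=-4.0000; L_2 = √(Δx²+Δy²) = 6.0208
cable 3: Δx=-0.5000, Δy=-4.0000; L_3 = √(Δx²+Δy²) = 4.0311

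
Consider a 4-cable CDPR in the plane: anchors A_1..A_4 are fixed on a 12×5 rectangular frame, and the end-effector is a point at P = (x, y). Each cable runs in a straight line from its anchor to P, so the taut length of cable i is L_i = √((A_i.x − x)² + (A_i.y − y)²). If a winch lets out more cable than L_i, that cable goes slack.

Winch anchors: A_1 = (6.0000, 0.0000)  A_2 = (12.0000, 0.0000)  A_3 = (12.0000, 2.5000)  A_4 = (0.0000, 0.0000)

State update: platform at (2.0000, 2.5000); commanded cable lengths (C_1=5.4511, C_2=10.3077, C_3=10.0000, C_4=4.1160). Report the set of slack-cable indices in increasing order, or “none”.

i=1: geometric 4.7170 vs commanded 5.4511 ⇒ slack
i=2: geometric 10.3078 vs commanded 10.3077 ⇒ taut
i=3: geometric 10.0000 vs commanded 10.0000 ⇒ taut
i=4: geometric 3.2016 vs commanded 4.1160 ⇒ slack

1, 4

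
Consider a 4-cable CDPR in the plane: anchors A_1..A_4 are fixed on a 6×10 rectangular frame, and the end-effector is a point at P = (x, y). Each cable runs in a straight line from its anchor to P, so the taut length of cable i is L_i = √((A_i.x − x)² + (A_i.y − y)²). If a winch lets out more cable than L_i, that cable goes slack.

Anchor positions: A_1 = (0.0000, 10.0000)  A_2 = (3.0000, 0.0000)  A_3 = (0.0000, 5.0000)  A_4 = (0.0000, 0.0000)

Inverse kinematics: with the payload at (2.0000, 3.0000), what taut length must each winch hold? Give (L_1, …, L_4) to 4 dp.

(7.2801, 3.1623, 2.8284, 3.6056)

cable 1: Δx=-2.0000, Δy=7.0000; L_1 = √(Δx²+Δy²) = 7.2801
cable 2: Δx=1.0000, Δy=-3.0000; L_2 = √(Δx²+Δy²) = 3.1623
cable 3: Δx=-2.0000, Δy=2.0000; L_3 = √(Δx²+Δy²) = 2.8284
cable 4: Δx=-2.0000, Δy=-3.0000; L_4 = √(Δx²+Δy²) = 3.6056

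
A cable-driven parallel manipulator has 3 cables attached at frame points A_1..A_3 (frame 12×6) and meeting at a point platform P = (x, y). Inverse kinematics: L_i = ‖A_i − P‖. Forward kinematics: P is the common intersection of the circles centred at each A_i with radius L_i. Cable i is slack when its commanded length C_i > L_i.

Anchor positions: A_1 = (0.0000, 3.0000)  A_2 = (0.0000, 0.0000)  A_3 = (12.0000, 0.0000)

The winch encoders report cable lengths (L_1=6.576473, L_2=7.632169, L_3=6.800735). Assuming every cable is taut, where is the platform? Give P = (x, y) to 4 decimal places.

circle eqns → linear via eq_j − eq_1; set q_j = A_j·A_j − L_j²
q_1 = 0.0000+9.0000−43.2500 = -34.2500
0.0000·x + 6.0000·y = q_1−q_2 = 24.0000
-24.0000·x + 6.0000·y = q_1−q_3 = -132.0000
solve first two rows → x=6.5000, y=4.0000

(6.5000, 4.0000)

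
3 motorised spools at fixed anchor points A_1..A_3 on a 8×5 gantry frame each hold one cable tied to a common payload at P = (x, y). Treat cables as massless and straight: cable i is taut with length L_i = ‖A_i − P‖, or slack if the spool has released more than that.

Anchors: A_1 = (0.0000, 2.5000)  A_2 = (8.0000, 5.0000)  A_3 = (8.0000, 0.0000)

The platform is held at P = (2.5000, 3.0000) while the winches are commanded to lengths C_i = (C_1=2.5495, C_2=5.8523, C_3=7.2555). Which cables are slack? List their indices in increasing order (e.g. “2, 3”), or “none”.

3

cable 1: L_1 = ‖A_1−P‖ = 2.5495;  C_1 = 2.5495 → taut
cable 2: L_2 = ‖A_2−P‖ = 5.8523;  C_2 = 5.8523 → taut
cable 3: L_3 = ‖A_3−P‖ = 6.2650;  C_3 = 7.2555 → slack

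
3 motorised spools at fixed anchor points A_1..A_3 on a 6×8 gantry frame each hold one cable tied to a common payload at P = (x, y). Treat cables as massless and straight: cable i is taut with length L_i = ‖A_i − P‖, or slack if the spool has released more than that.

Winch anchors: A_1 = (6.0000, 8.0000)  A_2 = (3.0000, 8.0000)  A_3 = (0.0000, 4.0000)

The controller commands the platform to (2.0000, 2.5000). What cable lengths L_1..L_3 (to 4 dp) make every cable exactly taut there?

cable 1: Δx=4.0000, Δy=5.5000; L_1 = √(Δx²+Δy²) = 6.8007
cable 2: Δx=1.0000, Δy=5.5000; L_2 = √(Δx²+Δy²) = 5.5902
cable 3: Δx=-2.0000, Δy=1.5000; L_3 = √(Δx²+Δy²) = 2.5000

(6.8007, 5.5902, 2.5000)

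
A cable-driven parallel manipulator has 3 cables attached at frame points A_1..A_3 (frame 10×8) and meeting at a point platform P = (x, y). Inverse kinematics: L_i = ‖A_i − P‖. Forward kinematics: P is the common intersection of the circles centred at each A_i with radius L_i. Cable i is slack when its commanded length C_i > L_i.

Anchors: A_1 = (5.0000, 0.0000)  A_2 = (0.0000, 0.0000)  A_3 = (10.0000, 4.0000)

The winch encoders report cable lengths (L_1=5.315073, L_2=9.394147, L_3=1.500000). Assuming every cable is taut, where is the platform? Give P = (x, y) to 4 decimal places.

(8.5000, 4.0000)

each cable: (A_i−P)·(A_i−P) = L_i²; let q_i = ‖A_i‖²−L_i²
q_1 = 25.0000+0.0000−28.2500 = -3.2500
row 1: 10.0000x + 0.0000y = 85.0000  (q_2=-88.2500)
row 2: -10.0000x − 8.0000y = -117.0000  (q_3=113.7500)
Cramer on rows 1–2 → x = 8.5000, y = 4.0000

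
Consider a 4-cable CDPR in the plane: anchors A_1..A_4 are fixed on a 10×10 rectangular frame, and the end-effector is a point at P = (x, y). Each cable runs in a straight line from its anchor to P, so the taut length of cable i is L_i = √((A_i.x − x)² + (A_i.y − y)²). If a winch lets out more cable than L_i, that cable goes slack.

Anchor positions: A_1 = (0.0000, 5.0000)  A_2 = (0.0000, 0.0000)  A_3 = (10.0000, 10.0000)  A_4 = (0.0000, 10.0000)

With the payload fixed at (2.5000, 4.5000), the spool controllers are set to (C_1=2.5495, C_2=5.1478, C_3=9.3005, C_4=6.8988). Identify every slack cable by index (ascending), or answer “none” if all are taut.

4

cable 1: L_1 = ‖A_1−P‖ = 2.5495;  C_1 = 2.5495 → taut
cable 2: L_2 = ‖A_2−P‖ = 5.1478;  C_2 = 5.1478 → taut
cable 3: L_3 = ‖A_3−P‖ = 9.3005;  C_3 = 9.3005 → taut
cable 4: L_4 = ‖A_4−P‖ = 6.0415;  C_4 = 6.8988 → slack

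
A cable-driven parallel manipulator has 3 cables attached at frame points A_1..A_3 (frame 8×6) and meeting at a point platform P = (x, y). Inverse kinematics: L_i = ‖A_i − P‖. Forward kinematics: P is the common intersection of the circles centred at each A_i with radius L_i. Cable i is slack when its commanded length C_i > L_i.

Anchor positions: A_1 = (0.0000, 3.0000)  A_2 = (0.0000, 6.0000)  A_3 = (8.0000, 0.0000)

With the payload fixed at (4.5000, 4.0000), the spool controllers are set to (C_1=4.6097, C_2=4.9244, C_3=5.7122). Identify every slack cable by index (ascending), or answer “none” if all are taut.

3

cable 1: √((-4.5000)²+(-1.0000)²)=4.6098, C_1=4.6097: taut
cable 2: √((-4.5000)²+(2.0000)²)=4.9244, C_2=4.9244: taut
cable 3: √((3.5000)²+(-4.0000)²)=5.3151, C_3=5.7122: slack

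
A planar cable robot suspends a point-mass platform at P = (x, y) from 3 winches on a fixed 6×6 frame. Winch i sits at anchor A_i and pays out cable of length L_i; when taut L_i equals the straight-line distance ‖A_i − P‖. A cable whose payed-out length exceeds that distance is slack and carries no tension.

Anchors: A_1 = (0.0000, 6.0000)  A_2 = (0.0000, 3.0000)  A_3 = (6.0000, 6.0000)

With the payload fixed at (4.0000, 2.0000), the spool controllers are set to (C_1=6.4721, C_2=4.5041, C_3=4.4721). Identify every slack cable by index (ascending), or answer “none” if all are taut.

i=1: geometric 5.6569 vs commanded 6.4721 ⇒ slack
i=2: geometric 4.1231 vs commanded 4.5041 ⇒ slack
i=3: geometric 4.4721 vs commanded 4.4721 ⇒ taut

1, 2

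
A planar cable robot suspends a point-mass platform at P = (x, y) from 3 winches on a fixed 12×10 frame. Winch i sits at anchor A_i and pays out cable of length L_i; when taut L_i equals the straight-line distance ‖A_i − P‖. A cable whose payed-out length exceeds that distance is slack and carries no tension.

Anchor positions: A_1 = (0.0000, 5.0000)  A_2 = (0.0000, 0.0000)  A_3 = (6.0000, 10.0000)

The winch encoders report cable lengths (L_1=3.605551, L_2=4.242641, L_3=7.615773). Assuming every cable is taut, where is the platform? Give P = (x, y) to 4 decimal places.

(3.0000, 3.0000)

circle eqns → linear via eq_j − eq_1; set q_j = A_j·A_j − L_j²
q_1 = 0.0000+25.0000−13.0000 = 12.0000
0.0000·x + 10.0000·y = q_1−q_2 = 30.0000
-12.0000·x − 10.0000·y = q_1−q_3 = -66.0000
solve first two rows → x=3.0000, y=3.0000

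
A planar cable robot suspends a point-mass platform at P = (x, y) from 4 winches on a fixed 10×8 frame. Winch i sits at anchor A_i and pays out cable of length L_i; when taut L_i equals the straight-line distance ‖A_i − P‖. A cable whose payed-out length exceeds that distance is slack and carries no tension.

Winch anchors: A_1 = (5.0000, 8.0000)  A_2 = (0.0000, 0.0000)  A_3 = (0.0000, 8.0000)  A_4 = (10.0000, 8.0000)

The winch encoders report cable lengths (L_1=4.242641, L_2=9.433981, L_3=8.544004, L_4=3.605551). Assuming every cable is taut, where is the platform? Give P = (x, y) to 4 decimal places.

each cable: (A_i−P)·(A_i−P) = L_i²; let c_i = ‖A_i‖²−L_i²
c_1 = 25.0000+64.0000−18.0000 = 71.0000
row 1: 10.0000x + 16.0000y = 160.0000  (c_2=-89.0000)
row 2: 10.0000x + 0.0000y = 80.0000  (c_3=-9.0000)
row 3: -10.0000x + 0.0000y = -80.0000  (c_4=151.0000)
Cramer on rows 1–2 → x = 8.0000, y = 5.0000
check cable 4: ‖A_4−P‖² = 13.0000 ≈ L_4² = 13.0000 ✓

(8.0000, 5.0000)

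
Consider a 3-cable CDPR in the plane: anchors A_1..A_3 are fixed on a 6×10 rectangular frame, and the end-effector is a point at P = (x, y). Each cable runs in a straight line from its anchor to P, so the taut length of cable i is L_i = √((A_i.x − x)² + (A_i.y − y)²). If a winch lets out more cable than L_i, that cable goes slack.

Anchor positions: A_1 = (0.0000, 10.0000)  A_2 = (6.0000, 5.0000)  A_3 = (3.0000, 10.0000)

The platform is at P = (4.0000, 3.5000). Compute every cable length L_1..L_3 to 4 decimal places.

L_1: Δ = A_1−P = (-4.0000, 6.5000) → ‖Δ‖ = √58.2500 = 7.6322
L_2: Δ = A_2−P = (2.0000, 1.5000) → ‖Δ‖ = √6.2500 = 2.5000
L_3: Δ = A_3−P = (-1.0000, 6.5000) → ‖Δ‖ = √43.2500 = 6.5765

(7.6322, 2.5000, 6.5765)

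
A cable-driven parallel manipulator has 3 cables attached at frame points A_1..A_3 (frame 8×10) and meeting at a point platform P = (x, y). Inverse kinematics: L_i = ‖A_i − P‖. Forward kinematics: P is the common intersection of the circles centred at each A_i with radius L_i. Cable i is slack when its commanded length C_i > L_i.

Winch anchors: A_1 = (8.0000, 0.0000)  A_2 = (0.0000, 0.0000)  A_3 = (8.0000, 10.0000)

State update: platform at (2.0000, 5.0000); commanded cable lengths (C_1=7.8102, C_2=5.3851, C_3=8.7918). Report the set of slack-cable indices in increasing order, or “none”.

cable 1: L_1 = ‖A_1−P‖ = 7.8102;  C_1 = 7.8102 → taut
cable 2: L_2 = ‖A_2−P‖ = 5.3852;  C_2 = 5.3851 → taut
cable 3: L_3 = ‖A_3−P‖ = 7.8102;  C_3 = 8.7918 → slack

3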